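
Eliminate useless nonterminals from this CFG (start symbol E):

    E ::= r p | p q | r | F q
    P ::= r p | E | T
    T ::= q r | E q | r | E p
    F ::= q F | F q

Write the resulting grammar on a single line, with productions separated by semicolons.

E ::= r p | p q | r

Generating nonterminals: {E, P, T}.
Reachable from E after that: {E}.
Removed useless symbols: {F, P, T} and every production mentioning them.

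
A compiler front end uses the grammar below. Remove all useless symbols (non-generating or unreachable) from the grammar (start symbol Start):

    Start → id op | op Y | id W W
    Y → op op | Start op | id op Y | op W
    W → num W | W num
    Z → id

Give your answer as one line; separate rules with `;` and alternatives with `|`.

Start → id op | op Y; Y → op op | Start op | id op Y

Generating nonterminals: {Start, Y, Z}.
Reachable from Start after that: {Start, Y}.
Removed useless symbols: {W, Z} and every production mentioning them.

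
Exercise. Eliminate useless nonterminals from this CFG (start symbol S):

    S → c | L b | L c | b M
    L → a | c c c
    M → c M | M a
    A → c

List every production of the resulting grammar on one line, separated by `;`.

S → c | L b | L c; L → a | c c c

Generating nonterminals: {A, L, S}.
Reachable from S after that: {L, S}.
Removed useless symbols: {A, M} and every production mentioning them.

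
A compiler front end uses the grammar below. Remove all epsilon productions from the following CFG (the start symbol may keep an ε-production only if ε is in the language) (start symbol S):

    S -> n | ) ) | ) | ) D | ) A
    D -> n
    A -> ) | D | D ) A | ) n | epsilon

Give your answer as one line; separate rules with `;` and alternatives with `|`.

Nullable nonterminals: {A}.
ε ∉ L(G), so no ε-production is kept.
Expand every rule over subsets of its nullable positions: A → D ) A gives D ) A | D ).

S -> n | ) ) | ) | ) D | ) A; D -> n; A -> ) | D | D ) A | D ) | ) n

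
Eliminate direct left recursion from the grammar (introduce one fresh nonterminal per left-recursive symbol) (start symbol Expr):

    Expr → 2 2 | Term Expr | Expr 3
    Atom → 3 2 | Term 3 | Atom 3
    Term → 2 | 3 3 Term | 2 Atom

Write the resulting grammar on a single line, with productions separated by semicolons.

Expr, Atom are directly left-recursive.
For Expr: α = {3}, β = {2 2, Term Expr}. Rewrite as Expr → β Expr1 and Expr1 → α Expr1 | ε.
For Atom: α = {3}, β = {3 2, Term 3}. Rewrite as Atom → β Atom1 and Atom1 → α Atom1 | ε.

Expr → 2 2 Expr1 | Term Expr Expr1; Atom → 3 2 Atom1 | Term 3 Atom1; Term → 2 | 3 3 Term | 2 Atom; Expr1 → 3 Expr1 | ε; Atom1 → 3 Atom1 | ε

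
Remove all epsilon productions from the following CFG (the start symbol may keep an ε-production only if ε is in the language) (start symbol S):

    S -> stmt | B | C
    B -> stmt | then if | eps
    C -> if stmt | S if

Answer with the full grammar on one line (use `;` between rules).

S -> stmt | B | C | ε; B -> stmt | then if; C -> if stmt | S if | if

Nullable nonterminals: {B, S}.
ε ∈ L(G) since S is nullable, so keep S → ε.
Expand every rule over subsets of its nullable positions: C → S if gives S if | if.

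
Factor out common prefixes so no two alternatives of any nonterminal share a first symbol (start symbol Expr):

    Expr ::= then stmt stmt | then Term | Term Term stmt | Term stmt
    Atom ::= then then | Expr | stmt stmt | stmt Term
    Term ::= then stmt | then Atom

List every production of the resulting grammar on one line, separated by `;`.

Expr ::= then Expr1 | Term Expr2; Atom ::= then then | Expr | stmt Atom1; Term ::= then Term1; Expr1 ::= stmt stmt | Term; Expr2 ::= Term stmt | stmt; Atom1 ::= stmt | Term; Term1 ::= stmt | Atom

Expr has alternatives sharing prefix 'then': factor to Expr → then Expr1 with Expr1 → stmt stmt | Term.
Expr has alternatives sharing prefix 'Term': factor to Expr → Term Expr2 with Expr2 → Term stmt | stmt.
Atom has alternatives sharing prefix 'stmt': factor to Atom → stmt Atom1 with Atom1 → stmt | Term.
Term has alternatives sharing prefix 'then': factor to Term → then Term1 with Term1 → stmt | Atom.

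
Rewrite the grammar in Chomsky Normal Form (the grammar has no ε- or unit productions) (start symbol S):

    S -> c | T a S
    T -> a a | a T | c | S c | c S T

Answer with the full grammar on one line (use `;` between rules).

Introduce a nonterminal for each terminal appearing in a rule of length ≥ 2: X1 → a, X2 → c.
Binarize each right-hand side of length ≥ 3 by chaining fresh nonterminals (Y1, Y2, …): affected rules were S → T X1 S; T → X2 S T.

S -> c | T Y1; T -> X1 X1 | X1 T | c | S X2 | X2 Y2; X1 -> a; X2 -> c; Y1 -> X1 S; Y2 -> S T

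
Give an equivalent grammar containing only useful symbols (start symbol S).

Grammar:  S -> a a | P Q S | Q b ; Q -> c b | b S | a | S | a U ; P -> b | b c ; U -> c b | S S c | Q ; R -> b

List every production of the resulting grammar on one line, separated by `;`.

S -> a a | P Q S | Q b; Q -> c b | b S | a | S | a U; P -> b | b c; U -> c b | S S c | Q

Generating nonterminals: {P, Q, R, S, U}.
Reachable from S after that: {P, Q, S, U}.
Removed useless symbols: {R} and every production mentioning them.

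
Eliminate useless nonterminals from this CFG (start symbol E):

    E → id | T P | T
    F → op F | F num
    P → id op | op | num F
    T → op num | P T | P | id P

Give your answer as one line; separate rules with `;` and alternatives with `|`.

E → id | T P | T; P → id op | op; T → op num | P T | P | id P

Generating nonterminals: {E, P, T}.
Reachable from E after that: {E, P, T}.
Removed useless symbols: {F} and every production mentioning them.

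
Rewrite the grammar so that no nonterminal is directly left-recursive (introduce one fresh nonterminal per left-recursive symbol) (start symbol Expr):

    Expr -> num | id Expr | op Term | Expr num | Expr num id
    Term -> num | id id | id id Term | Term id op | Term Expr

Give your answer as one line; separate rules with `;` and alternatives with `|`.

Expr -> num Expr1 | id Expr Expr1 | op Term Expr1; Term -> num Term1 | id id Term1 | id id Term Term1; Expr1 -> num Expr1 | num id Expr1 | eps; Term1 -> id op Term1 | Expr Term1 | eps

Left recursion appears on Expr, Term.
For Expr: α = {num, num id}, β = {num, id Expr, op Term}. Rewrite as Expr → β Expr1 and Expr1 → α Expr1 | ε.
For Term: α = {id op, Expr}, β = {num, id id, id id Term}. Rewrite as Term → β Term1 and Term1 → α Term1 | ε.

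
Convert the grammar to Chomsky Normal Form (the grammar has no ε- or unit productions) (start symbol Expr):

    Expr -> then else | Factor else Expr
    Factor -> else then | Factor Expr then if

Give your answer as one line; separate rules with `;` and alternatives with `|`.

Introduce a nonterminal for each terminal appearing in a rule of length ≥ 2: X1 → then, X2 → else, X3 → if.
Binarize each right-hand side of length ≥ 3 by chaining fresh nonterminals (Y1, Y2, …): affected rules were Expr → Factor X2 Expr; Factor → Factor Expr X1 X3.

Expr -> X1 X2 | Factor Y1; Factor -> X2 X1 | Factor Y2; X1 -> then; X2 -> else; X3 -> if; Y1 -> X2 Expr; Y2 -> Expr Y3; Y3 -> X1 X3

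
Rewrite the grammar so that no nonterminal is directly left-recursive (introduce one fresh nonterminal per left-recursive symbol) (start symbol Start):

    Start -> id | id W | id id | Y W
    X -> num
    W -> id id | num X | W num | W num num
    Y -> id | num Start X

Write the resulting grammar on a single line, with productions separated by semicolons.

Start -> id | id W | id id | Y W; X -> num; W -> id id W1 | num X W1; Y -> id | num Start X; W1 -> num W1 | num num W1 | epsilon

Left recursion appears on W.
For W: α = {num, num num}, β = {id id, num X}. Rewrite as W → β W1 and W1 → α W1 | ε.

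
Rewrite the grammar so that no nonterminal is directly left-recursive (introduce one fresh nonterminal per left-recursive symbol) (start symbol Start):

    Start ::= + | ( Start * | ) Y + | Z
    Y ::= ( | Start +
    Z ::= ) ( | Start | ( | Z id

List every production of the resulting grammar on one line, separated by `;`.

Directly left-recursive nonterminal: Z.
For Z: α = {id}, β = {) (, Start, (}. Rewrite as Z → β Z1 and Z1 → α Z1 | ε.

Start ::= + | ( Start * | ) Y + | Z; Y ::= ( | Start +; Z ::= ) ( Z1 | Start Z1 | ( Z1; Z1 ::= id Z1 | ε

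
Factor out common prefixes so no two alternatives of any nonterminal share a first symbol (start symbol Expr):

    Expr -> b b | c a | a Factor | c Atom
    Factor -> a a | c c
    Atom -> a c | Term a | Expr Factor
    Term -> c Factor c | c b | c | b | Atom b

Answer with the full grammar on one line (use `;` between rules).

Expr -> b b | a Factor | c Expr1; Factor -> a a | c c; Atom -> a c | Term a | Expr Factor; Term -> b | Atom b | c Term1; Expr1 -> a | Atom; Term1 -> Factor c | b | eps

Expr has alternatives sharing prefix 'c': factor to Expr → c Expr1 with Expr1 → a | Atom.
Term has alternatives sharing prefix 'c': factor to Term → c Term1 with Term1 → Factor c | b | ε.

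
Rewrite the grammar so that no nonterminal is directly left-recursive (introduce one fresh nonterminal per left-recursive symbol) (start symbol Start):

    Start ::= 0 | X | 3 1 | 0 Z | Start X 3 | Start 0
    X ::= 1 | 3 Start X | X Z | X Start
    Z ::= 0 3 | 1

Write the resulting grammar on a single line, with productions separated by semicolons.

Left recursion appears on Start, X.
For Start: α = {X 3, 0}, β = {0, X, 3 1, 0 Z}. Rewrite as Start → β Start1 and Start1 → α Start1 | ε.
For X: α = {Z, Start}, β = {1, 3 Start X}. Rewrite as X → β X1 and X1 → α X1 | ε.

Start ::= 0 Start1 | X Start1 | 3 1 Start1 | 0 Z Start1; X ::= 1 X1 | 3 Start X X1; Z ::= 0 3 | 1; Start1 ::= X 3 Start1 | 0 Start1 | ε; X1 ::= Z X1 | Start X1 | ε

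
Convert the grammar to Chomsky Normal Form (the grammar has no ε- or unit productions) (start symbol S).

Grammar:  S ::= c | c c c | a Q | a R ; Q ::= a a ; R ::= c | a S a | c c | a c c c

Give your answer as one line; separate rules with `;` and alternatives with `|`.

Introduce a nonterminal for each terminal appearing in a rule of length ≥ 2: X1 → c, X2 → a.
Binarize each right-hand side of length ≥ 3 by chaining fresh nonterminals (Y1, Y2, …): affected rules were S → X1 X1 X1; R → X2 S X2; R → X2 X1 X1 X1.

S ::= c | X1 Y1 | X2 Q | X2 R; Q ::= X2 X2; R ::= c | X2 Y2 | X1 X1 | X2 Y3; X1 ::= c; X2 ::= a; Y1 ::= X1 X1; Y2 ::= S X2; Y3 ::= X1 Y4; Y4 ::= X1 X1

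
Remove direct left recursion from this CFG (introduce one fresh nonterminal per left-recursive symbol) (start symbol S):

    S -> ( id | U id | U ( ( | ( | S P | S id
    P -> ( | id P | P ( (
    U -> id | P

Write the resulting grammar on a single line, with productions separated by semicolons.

S, P are directly left-recursive.
For S: α = {P, id}, β = {( id, U id, U ( (, (}. Rewrite as S → β S' and S' → α S' | ε.
For P: α = {( (}, β = {(, id P}. Rewrite as P → β P' and P' → α P' | ε.

S -> ( id S' | U id S' | U ( ( S' | ( S'; P -> ( P' | id P P'; U -> id | P; S' -> P S' | id S' | ε; P' -> ( ( P' | ε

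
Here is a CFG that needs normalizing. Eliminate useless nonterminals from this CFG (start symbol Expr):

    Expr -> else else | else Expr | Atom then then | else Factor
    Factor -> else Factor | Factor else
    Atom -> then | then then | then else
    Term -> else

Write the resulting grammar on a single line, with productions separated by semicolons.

Expr -> else else | else Expr | Atom then then; Atom -> then | then then | then else

Generating nonterminals: {Atom, Expr, Term}.
Reachable from Expr after that: {Atom, Expr}.
Removed useless symbols: {Factor, Term} and every production mentioning them.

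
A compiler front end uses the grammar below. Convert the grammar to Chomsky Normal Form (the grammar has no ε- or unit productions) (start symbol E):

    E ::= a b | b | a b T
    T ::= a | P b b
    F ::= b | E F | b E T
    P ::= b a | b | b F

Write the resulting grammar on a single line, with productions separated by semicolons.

E ::= X1 X2 | b | X1 Y1; T ::= a | P Y2; F ::= b | E F | X2 Y3; P ::= X2 X1 | b | X2 F; X1 ::= a; X2 ::= b; Y1 ::= X2 T; Y2 ::= X2 X2; Y3 ::= E T

Introduce a nonterminal for each terminal appearing in a rule of length ≥ 2: X1 → a, X2 → b.
Binarize each right-hand side of length ≥ 3 by chaining fresh nonterminals (Y1, Y2, …): affected rules were E → X1 X2 T; T → P X2 X2; F → X2 E T.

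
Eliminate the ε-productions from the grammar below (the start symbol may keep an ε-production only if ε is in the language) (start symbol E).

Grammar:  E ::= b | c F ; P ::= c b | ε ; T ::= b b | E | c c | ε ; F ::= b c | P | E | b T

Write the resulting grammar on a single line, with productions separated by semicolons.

Nullable set = {F, P, T}.
ε ∉ L(G), so no ε-production is kept.
Add the nullable-subset variants: E → c F gives c F | c. F → b T gives b T | b.

E ::= b | c F | c; P ::= c b; T ::= b b | E | c c; F ::= b c | P | E | b T | b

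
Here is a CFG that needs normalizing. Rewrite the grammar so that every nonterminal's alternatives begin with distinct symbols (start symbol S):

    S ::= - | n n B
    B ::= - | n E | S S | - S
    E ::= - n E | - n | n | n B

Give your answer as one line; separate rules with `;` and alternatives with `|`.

S ::= - | n n B; B ::= n E | S S | - B'; E ::= - n E' | n E''; B' ::= ε | S; E' ::= E | ε; E'' ::= ε | B

B has alternatives sharing prefix '-': factor to B → - B' with B' → ε | S.
E has alternatives sharing prefix '- n': factor to E → - n E' with E' → E | ε.
E has alternatives sharing prefix 'n': factor to E → n E'' with E'' → ε | B.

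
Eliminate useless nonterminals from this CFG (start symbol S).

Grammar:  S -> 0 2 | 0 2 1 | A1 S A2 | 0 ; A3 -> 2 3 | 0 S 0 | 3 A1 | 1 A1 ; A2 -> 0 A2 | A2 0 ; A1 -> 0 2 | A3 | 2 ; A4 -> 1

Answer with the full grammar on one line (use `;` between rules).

S -> 0 2 | 0 2 1 | 0

Generating nonterminals: {A1, A3, A4, S}.
Reachable from S after that: {S}.
Removed useless symbols: {A1, A2, A3, A4} and every production mentioning them.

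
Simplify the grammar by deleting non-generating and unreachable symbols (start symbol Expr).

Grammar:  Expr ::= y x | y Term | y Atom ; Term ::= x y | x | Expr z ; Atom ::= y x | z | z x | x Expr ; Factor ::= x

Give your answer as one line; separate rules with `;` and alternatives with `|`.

Expr ::= y x | y Term | y Atom; Term ::= x y | x | Expr z; Atom ::= y x | z | z x | x Expr

Generating nonterminals: {Atom, Expr, Factor, Term}.
Reachable from Expr after that: {Atom, Expr, Term}.
Removed useless symbols: {Factor} and every production mentioning them.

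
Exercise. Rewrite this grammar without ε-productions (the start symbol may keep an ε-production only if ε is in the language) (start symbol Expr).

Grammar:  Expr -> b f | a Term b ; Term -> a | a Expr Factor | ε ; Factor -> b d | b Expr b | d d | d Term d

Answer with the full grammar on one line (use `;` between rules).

Nullable set = {Term}.
ε ∉ L(G), so no ε-production is kept.
Add the nullable-subset variants: Expr → a Term b gives a Term b | a b.

Expr -> b f | a Term b | a b; Term -> a | a Expr Factor; Factor -> b d | b Expr b | d d | d Term d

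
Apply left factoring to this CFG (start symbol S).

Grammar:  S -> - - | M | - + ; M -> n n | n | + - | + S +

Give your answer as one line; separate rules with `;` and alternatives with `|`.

S has alternatives sharing prefix '-': factor to S → - S' with S' → - | +.
M has alternatives sharing prefix 'n': factor to M → n M' with M' → n | ε.
M has alternatives sharing prefix '+': factor to M → + M'' with M'' → - | S +.

S -> M | - S'; M -> n M' | + M''; S' -> - | +; M' -> n | epsilon; M'' -> - | S +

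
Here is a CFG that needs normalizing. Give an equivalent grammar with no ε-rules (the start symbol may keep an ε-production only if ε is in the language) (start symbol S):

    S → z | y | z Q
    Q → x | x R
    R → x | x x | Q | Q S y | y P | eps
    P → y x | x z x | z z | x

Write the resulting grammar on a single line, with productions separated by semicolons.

S → z | y | z Q; Q → x | x R; R → x | x x | Q | Q S y | y P; P → y x | x z x | z z | x

Nullable nonterminals: {R}.
ε ∉ L(G), so no ε-production is kept.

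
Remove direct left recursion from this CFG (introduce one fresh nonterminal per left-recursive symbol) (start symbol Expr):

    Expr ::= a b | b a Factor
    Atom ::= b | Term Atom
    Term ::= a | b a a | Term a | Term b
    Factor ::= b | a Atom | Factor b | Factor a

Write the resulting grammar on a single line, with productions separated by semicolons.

Expr ::= a b | b a Factor; Atom ::= b | Term Atom; Term ::= a Term1 | b a a Term1; Factor ::= b Factor1 | a Atom Factor1; Term1 ::= a Term1 | b Term1 | ε; Factor1 ::= b Factor1 | a Factor1 | ε

Term, Factor are directly left-recursive.
For Term: α = {a, b}, β = {a, b a a}. Rewrite as Term → β Term1 and Term1 → α Term1 | ε.
For Factor: α = {b, a}, β = {b, a Atom}. Rewrite as Factor → β Factor1 and Factor1 → α Factor1 | ε.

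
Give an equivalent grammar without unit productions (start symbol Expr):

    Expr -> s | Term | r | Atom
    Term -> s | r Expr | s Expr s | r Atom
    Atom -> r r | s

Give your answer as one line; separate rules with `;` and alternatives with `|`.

Unit pairs: Expr ⇒* {Atom, Term}.
Replace each nonterminal's rules with the union of the non-unit rules of every nonterminal it unit-derives.

Expr -> s | r Expr | s Expr s | r Atom | r r | r; Term -> s | r Expr | s Expr s | r Atom; Atom -> r r | s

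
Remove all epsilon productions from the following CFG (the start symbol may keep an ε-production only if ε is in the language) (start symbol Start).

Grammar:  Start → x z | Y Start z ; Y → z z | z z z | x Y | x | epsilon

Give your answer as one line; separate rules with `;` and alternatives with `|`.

Start → x z | Y Start z | Start z; Y → z z | z z z | x Y | x

Nullable nonterminals: {Y}.
ε ∉ L(G), so no ε-production is kept.
Add the nullable-subset variants: Start → Y Start z gives Y Start z | Start z. Y → x Y gives x Y | x.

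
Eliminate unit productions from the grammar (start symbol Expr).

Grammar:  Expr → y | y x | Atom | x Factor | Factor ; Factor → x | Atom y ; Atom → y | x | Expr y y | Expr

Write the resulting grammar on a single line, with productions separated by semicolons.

Expr → y | x | Expr y y | Atom y | y x | x Factor; Factor → x | Atom y; Atom → y | x | Expr y y | Atom y | y x | x Factor

Unit pairs: Atom ⇒* {Expr, Factor}; Expr ⇒* {Atom, Factor}.
Replace each nonterminal's rules with the union of the non-unit rules of every nonterminal it unit-derives.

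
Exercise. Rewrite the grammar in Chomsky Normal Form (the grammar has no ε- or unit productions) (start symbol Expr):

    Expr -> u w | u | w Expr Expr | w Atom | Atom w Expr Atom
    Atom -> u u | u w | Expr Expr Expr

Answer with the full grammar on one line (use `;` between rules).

Introduce a nonterminal for each terminal appearing in a rule of length ≥ 2: X1 → u, X2 → w.
Binarize each right-hand side of length ≥ 3 by chaining fresh nonterminals (Y1, Y2, …): affected rules were Expr → X2 Expr Expr; Expr → Atom X2 Expr Atom; Atom → Expr Expr Expr.

Expr -> X1 X2 | u | X2 Y1 | X2 Atom | Atom Y2; Atom -> X1 X1 | X1 X2 | Expr Y4; X1 -> u; X2 -> w; Y1 -> Expr Expr; Y2 -> X2 Y3; Y3 -> Expr Atom; Y4 -> Expr Expr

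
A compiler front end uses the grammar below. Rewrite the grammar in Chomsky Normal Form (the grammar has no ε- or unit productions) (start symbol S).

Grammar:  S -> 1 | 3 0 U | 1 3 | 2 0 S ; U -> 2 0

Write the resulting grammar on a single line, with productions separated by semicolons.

S -> 1 | X1 Y1 | X3 X1 | X4 Y2; U -> X4 X2; X1 -> 3; X2 -> 0; X3 -> 1; X4 -> 2; Y1 -> X2 U; Y2 -> X2 S

Introduce a nonterminal for each terminal appearing in a rule of length ≥ 2: X1 → 3, X2 → 0, X3 → 1, X4 → 2.
Binarize each right-hand side of length ≥ 3 by chaining fresh nonterminals (Y1, Y2, …): affected rules were S → X1 X2 U; S → X4 X2 S.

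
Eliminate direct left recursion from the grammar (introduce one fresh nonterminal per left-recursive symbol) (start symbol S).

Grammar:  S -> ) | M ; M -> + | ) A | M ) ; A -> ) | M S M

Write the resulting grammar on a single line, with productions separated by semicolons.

S -> ) | M; M -> + M' | ) A M'; A -> ) | M S M; M' -> ) M' | ε

M is directly left-recursive.
For M: α = {)}, β = {+, ) A}. Rewrite as M → β M' and M' → α M' | ε.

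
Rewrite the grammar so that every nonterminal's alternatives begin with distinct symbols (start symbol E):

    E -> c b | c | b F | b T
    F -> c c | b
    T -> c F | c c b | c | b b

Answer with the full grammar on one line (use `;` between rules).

E has alternatives sharing prefix 'c': factor to E → c E' with E' → b | ε.
E has alternatives sharing prefix 'b': factor to E → b E'' with E'' → F | T.
T has alternatives sharing prefix 'c': factor to T → c T' with T' → F | c b | ε.

E -> c E' | b E''; F -> c c | b; T -> b b | c T'; E' -> b | ε; E'' -> F | T; T' -> F | c b | ε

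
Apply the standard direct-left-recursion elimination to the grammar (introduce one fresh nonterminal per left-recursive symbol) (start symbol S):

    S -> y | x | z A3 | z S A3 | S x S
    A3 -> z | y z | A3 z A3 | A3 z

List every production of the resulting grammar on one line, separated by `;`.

Directly left-recursive nonterminals: S, A3.
For S: α = {x S}, β = {y, x, z A3, z S A3}. Rewrite as S → β S' and S' → α S' | ε.
For A3: α = {z A3, z}, β = {z, y z}. Rewrite as A3 → β A3' and A3' → α A3' | ε.

S -> y S' | x S' | z A3 S' | z S A3 S'; A3 -> z A3' | y z A3'; S' -> x S S' | ε; A3' -> z A3 A3' | z A3' | ε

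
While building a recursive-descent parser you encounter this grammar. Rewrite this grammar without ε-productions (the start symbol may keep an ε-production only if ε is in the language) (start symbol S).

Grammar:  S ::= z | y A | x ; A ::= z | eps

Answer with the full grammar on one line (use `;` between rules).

Nullable nonterminals: {A}.
ε ∉ L(G), so no ε-production is kept.
Add the nullable-subset variants: S → y A gives y A | y.

S ::= z | y A | y | x; A ::= z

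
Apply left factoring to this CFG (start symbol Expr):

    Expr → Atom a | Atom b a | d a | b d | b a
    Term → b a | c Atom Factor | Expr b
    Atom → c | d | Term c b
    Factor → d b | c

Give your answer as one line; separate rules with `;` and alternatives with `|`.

Expr → d a | Atom Expr1 | b Expr2; Term → b a | c Atom Factor | Expr b; Atom → c | d | Term c b; Factor → d b | c; Expr1 → a | b a; Expr2 → d | a

Expr has alternatives sharing prefix 'Atom': factor to Expr → Atom Expr1 with Expr1 → a | b a.
Expr has alternatives sharing prefix 'b': factor to Expr → b Expr2 with Expr2 → d | a.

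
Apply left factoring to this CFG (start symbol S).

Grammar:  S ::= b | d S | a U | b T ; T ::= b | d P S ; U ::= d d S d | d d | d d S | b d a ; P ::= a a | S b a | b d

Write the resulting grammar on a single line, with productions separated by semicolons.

S ::= d S | a U | b S'; T ::= b | d P S; U ::= b d a | d d U'; P ::= a a | S b a | b d; S' ::= ε | T; U' ::= ε | S U''; U'' ::= d | ε

S has alternatives sharing prefix 'b': factor to S → b S' with S' → ε | T.
U has alternatives sharing prefix 'd d': factor to U → d d U' with U' → S d | ε | S.
U' has alternatives sharing prefix 'S': factor to U' → S U'' with U'' → d | ε.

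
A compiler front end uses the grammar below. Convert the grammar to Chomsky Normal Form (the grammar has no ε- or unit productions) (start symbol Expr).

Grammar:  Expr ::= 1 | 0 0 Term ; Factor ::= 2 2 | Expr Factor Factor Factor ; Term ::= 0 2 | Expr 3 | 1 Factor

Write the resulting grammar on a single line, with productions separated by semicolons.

Introduce a nonterminal for each terminal appearing in a rule of length ≥ 2: X1 → 0, X2 → 2, X3 → 3, X4 → 1.
Binarize each right-hand side of length ≥ 3 by chaining fresh nonterminals (Y1, Y2, …): affected rules were Expr → X1 X1 Term; Factor → Expr Factor Factor Factor.

Expr ::= 1 | X1 Y1; Factor ::= X2 X2 | Expr Y2; Term ::= X1 X2 | Expr X3 | X4 Factor; X1 ::= 0; X2 ::= 2; X3 ::= 3; X4 ::= 1; Y1 ::= X1 Term; Y2 ::= Factor Y3; Y3 ::= Factor Factor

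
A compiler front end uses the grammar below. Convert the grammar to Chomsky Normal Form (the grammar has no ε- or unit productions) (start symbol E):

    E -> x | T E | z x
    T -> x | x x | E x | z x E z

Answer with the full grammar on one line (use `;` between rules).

Introduce a nonterminal for each terminal appearing in a rule of length ≥ 2: X1 → z, X2 → x.
Binarize each right-hand side of length ≥ 3 by chaining fresh nonterminals (Y1, Y2, …): affected rules were T → X1 X2 E X1.

E -> x | T E | X1 X2; T -> x | X2 X2 | E X2 | X1 Y1; X1 -> z; X2 -> x; Y1 -> X2 Y2; Y2 -> E X1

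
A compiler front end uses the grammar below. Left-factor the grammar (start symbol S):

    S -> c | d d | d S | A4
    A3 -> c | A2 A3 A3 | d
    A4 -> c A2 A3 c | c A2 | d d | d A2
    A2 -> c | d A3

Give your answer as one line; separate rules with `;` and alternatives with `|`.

S -> c | A4 | d S'; A3 -> c | A2 A3 A3 | d; A4 -> c A2 A4' | d A4''; A2 -> c | d A3; S' -> d | S; A4' -> A3 c | ε; A4'' -> d | A2

S has alternatives sharing prefix 'd': factor to S → d S' with S' → d | S.
A4 has alternatives sharing prefix 'c A2': factor to A4 → c A2 A4' with A4' → A3 c | ε.
A4 has alternatives sharing prefix 'd': factor to A4 → d A4'' with A4'' → d | A2.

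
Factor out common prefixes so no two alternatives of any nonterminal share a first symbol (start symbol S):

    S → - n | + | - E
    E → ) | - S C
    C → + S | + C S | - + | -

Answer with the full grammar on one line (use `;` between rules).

S → + | - S'; E → ) | - S C; C → + C' | - C''; S' → n | E; C' → S | C S; C'' → + | ε

S has alternatives sharing prefix '-': factor to S → - S' with S' → n | E.
C has alternatives sharing prefix '+': factor to C → + C' with C' → S | C S.
C has alternatives sharing prefix '-': factor to C → - C'' with C'' → + | ε.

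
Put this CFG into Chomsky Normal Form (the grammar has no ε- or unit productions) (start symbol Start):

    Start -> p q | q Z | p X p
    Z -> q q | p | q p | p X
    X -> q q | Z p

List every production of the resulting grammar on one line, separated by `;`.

Start -> X1 X2 | X2 Z | X1 Y1; Z -> X2 X2 | p | X2 X1 | X1 X; X -> X2 X2 | Z X1; X1 -> p; X2 -> q; Y1 -> X X1

Introduce a nonterminal for each terminal appearing in a rule of length ≥ 2: X1 → p, X2 → q.
Binarize each right-hand side of length ≥ 3 by chaining fresh nonterminals (Y1, Y2, …): affected rules were Start → X1 X X1.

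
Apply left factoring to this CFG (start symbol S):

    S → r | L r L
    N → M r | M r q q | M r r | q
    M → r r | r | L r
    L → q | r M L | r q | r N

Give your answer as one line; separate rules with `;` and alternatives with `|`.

N has alternatives sharing prefix 'M r': factor to N → M r N' with N' → ε | q q | r.
M has alternatives sharing prefix 'r': factor to M → r M' with M' → r | ε.
L has alternatives sharing prefix 'r': factor to L → r L' with L' → M L | q | N.

S → r | L r L; N → q | M r N'; M → L r | r M'; L → q | r L'; N' → ε | q q | r; M' → r | ε; L' → M L | q | N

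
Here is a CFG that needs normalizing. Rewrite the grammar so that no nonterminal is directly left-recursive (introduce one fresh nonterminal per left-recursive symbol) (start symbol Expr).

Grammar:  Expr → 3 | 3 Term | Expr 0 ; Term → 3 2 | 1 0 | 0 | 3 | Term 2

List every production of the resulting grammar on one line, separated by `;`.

Directly left-recursive nonterminals: Expr, Term.
For Expr: α = {0}, β = {3, 3 Term}. Rewrite as Expr → β Expr1 and Expr1 → α Expr1 | ε.
For Term: α = {2}, β = {3 2, 1 0, 0, 3}. Rewrite as Term → β Term1 and Term1 → α Term1 | ε.

Expr → 3 Expr1 | 3 Term Expr1; Term → 3 2 Term1 | 1 0 Term1 | 0 Term1 | 3 Term1; Expr1 → 0 Expr1 | ε; Term1 → 2 Term1 | ε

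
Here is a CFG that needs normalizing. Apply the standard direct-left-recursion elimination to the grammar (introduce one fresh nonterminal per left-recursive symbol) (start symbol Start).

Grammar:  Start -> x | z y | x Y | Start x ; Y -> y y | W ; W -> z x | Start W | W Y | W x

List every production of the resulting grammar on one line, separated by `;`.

Start -> x Start1 | z y Start1 | x Y Start1; Y -> y y | W; W -> z x W1 | Start W W1; Start1 -> x Start1 | ε; W1 -> Y W1 | x W1 | ε

Directly left-recursive nonterminals: Start, W.
For Start: α = {x}, β = {x, z y, x Y}. Rewrite as Start → β Start1 and Start1 → α Start1 | ε.
For W: α = {Y, x}, β = {z x, Start W}. Rewrite as W → β W1 and W1 → α W1 | ε.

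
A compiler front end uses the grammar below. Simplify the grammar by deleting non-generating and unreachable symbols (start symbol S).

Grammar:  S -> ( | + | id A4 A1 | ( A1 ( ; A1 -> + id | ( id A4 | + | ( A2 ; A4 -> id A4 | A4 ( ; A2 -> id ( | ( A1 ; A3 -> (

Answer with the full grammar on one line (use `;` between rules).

Generating nonterminals: {A1, A2, A3, S}.
Reachable from S after that: {A1, A2, S}.
Removed useless symbols: {A3, A4} and every production mentioning them.

S -> ( | + | ( A1 (; A1 -> + id | + | ( A2; A2 -> id ( | ( A1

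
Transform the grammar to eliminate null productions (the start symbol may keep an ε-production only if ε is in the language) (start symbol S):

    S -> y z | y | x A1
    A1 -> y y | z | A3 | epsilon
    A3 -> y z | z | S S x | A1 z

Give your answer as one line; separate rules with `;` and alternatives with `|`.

S -> y z | y | x A1 | x; A1 -> y y | z | A3; A3 -> y z | z | S S x | A1 z

Nullable nonterminals: {A1}.
ε ∉ L(G), so no ε-production is kept.
Expand every rule over subsets of its nullable positions: S → x A1 gives x A1 | x.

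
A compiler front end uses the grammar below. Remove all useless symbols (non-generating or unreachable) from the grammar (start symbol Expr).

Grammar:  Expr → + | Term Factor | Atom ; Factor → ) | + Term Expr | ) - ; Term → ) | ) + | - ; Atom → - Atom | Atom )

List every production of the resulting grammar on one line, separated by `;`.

Expr → + | Term Factor; Factor → ) | + Term Expr | ) -; Term → ) | ) + | -

Generating nonterminals: {Expr, Factor, Term}.
Reachable from Expr after that: {Expr, Factor, Term}.
Removed useless symbols: {Atom} and every production mentioning them.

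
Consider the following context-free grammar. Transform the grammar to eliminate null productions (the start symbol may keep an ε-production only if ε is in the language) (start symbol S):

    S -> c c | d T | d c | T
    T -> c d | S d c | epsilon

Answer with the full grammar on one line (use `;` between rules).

S -> c c | d T | d | d c | T | epsilon; T -> c d | S d c | d c

Nullable set = {S, T}.
ε ∈ L(G) since S is nullable, so keep S → ε.
For each production, add variants omitting each subset of nullable occurrences: S → d T gives d T | d. T → S d c gives S d c | d c.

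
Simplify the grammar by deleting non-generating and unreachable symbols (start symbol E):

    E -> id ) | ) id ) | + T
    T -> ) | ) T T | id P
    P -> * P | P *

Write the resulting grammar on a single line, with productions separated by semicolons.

Generating nonterminals: {E, T}.
Reachable from E after that: {E, T}.
Removed useless symbols: {P} and every production mentioning them.

E -> id ) | ) id ) | + T; T -> ) | ) T T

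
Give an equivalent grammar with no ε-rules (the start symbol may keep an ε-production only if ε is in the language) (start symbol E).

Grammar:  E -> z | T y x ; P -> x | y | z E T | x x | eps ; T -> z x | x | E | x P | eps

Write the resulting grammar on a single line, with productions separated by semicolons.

Nullable nonterminals: {P, T}.
ε ∉ L(G), so no ε-production is kept.
For each production, add variants omitting each subset of nullable occurrences: E → T y x gives T y x | y x. P → z E T gives z E T | z E.

E -> z | T y x | y x; P -> x | y | z E T | z E | x x; T -> z x | x | E | x P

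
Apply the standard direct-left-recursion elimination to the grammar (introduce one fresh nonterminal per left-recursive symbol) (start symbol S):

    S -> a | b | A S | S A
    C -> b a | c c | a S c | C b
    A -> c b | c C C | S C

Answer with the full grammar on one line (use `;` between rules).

S -> a S' | b S' | A S S'; C -> b a C' | c c C' | a S c C'; A -> c b | c C C | S C; S' -> A S' | epsilon; C' -> b C' | epsilon

Left recursion appears on S, C.
For S: α = {A}, β = {a, b, A S}. Rewrite as S → β S' and S' → α S' | ε.
For C: α = {b}, β = {b a, c c, a S c}. Rewrite as C → β C' and C' → α C' | ε.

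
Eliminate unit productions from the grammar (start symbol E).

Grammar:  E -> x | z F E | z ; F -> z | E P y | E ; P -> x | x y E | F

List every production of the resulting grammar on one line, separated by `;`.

E -> x | z F E | z; F -> x | z F E | z | E P y; P -> x | z F E | z | E P y | x y E

Unit pairs: F ⇒* {E}; P ⇒* {E, F}.
For every A with A ⇒* B via unit rules, add B's non-unit alternatives to A; then delete every rule of the form X → Y.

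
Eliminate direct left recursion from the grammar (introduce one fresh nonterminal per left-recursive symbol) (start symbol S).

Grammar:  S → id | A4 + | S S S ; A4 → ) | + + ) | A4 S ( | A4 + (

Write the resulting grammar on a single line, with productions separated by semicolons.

Directly left-recursive nonterminals: S, A4.
For S: α = {S S}, β = {id, A4 +}. Rewrite as S → β S' and S' → α S' | ε.
For A4: α = {S (, + (}, β = {), + + )}. Rewrite as A4 → β A4' and A4' → α A4' | ε.

S → id S' | A4 + S'; A4 → ) A4' | + + ) A4'; S' → S S S' | ε; A4' → S ( A4' | + ( A4' | ε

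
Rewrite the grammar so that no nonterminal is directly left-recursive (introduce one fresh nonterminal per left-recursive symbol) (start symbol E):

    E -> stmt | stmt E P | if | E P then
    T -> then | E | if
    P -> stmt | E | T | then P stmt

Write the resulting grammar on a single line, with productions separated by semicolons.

E is directly left-recursive.
For E: α = {P then}, β = {stmt, stmt E P, if}. Rewrite as E → β E' and E' → α E' | ε.

E -> stmt E' | stmt E P E' | if E'; T -> then | E | if; P -> stmt | E | T | then P stmt; E' -> P then E' | ε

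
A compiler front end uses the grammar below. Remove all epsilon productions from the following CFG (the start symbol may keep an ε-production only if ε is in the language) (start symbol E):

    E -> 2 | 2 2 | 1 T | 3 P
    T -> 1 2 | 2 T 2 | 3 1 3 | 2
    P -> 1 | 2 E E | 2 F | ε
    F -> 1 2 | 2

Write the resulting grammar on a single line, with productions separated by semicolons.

Nullable nonterminals: {P}.
ε ∉ L(G), so no ε-production is kept.
For each production, add variants omitting each subset of nullable occurrences: E → 3 P gives 3 P | 3.

E -> 2 | 2 2 | 1 T | 3 P | 3; T -> 1 2 | 2 T 2 | 3 1 3 | 2; P -> 1 | 2 E E | 2 F; F -> 1 2 | 2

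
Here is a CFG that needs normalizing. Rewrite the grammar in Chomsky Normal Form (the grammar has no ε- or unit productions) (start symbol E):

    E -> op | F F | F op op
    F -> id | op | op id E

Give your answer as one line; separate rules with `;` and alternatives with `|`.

E -> op | F F | F Y1; F -> id | op | X1 Y2; X1 -> op; X2 -> id; Y1 -> X1 X1; Y2 -> X2 E

Introduce a nonterminal for each terminal appearing in a rule of length ≥ 2: X1 → op, X2 → id.
Binarize each right-hand side of length ≥ 3 by chaining fresh nonterminals (Y1, Y2, …): affected rules were E → F X1 X1; F → X1 X2 E.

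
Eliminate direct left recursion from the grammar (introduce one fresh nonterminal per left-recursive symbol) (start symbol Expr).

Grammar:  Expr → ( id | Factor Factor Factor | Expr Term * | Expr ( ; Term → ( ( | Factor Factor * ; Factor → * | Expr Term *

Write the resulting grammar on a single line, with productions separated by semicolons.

Directly left-recursive nonterminal: Expr.
For Expr: α = {Term *, (}, β = {( id, Factor Factor Factor}. Rewrite as Expr → β Expr1 and Expr1 → α Expr1 | ε.

Expr → ( id Expr1 | Factor Factor Factor Expr1; Term → ( ( | Factor Factor *; Factor → * | Expr Term *; Expr1 → Term * Expr1 | ( Expr1 | ε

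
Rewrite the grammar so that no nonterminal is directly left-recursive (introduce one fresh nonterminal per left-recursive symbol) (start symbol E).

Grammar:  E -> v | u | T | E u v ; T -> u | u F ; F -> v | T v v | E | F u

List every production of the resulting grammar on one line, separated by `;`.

E -> v E' | u E' | T E'; T -> u | u F; F -> v F' | T v v F' | E F'; E' -> u v E' | ε; F' -> u F' | ε

Left recursion appears on E, F.
For E: α = {u v}, β = {v, u, T}. Rewrite as E → β E' and E' → α E' | ε.
For F: α = {u}, β = {v, T v v, E}. Rewrite as F → β F' and F' → α F' | ε.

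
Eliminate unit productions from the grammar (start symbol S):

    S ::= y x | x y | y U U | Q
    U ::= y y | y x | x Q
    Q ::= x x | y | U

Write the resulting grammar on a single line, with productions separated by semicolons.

S ::= y y | y x | x Q | x y | y U U | x x | y; U ::= y y | y x | x Q; Q ::= y y | y x | x Q | x x | y

Unit pairs: Q ⇒* {U}; S ⇒* {Q, U}.
Replace each nonterminal's rules with the union of the non-unit rules of every nonterminal it unit-derives.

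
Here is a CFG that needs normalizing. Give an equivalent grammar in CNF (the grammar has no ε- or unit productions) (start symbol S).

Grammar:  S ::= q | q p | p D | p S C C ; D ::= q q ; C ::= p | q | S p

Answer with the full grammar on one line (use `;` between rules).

S ::= q | X1 X2 | X2 D | X2 Y1; D ::= X1 X1; C ::= p | q | S X2; X1 ::= q; X2 ::= p; Y1 ::= S Y2; Y2 ::= C C

Introduce a nonterminal for each terminal appearing in a rule of length ≥ 2: X1 → q, X2 → p.
Binarize each right-hand side of length ≥ 3 by chaining fresh nonterminals (Y1, Y2, …): affected rules were S → X2 S C C.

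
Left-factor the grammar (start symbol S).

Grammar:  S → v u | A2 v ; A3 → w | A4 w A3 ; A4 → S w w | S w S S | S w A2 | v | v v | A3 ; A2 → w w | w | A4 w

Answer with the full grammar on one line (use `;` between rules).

S → v u | A2 v; A3 → w | A4 w A3; A4 → A3 | S w A4' | v A4''; A2 → A4 w | w A2'; A4' → w | S S | A2; A4'' → ε | v; A2' → w | ε

A4 has alternatives sharing prefix 'S w': factor to A4 → S w A4' with A4' → w | S S | A2.
A4 has alternatives sharing prefix 'v': factor to A4 → v A4'' with A4'' → ε | v.
A2 has alternatives sharing prefix 'w': factor to A2 → w A2' with A2' → w | ε.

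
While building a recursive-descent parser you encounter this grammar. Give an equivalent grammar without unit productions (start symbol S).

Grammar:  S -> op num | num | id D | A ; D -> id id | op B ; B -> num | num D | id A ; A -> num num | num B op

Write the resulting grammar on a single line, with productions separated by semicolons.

Unit pairs: S ⇒* {A}.
Replace each nonterminal's rules with the union of the non-unit rules of every nonterminal it unit-derives.

S -> op num | num | id D | num num | num B op; D -> id id | op B; B -> num | num D | id A; A -> num num | num B op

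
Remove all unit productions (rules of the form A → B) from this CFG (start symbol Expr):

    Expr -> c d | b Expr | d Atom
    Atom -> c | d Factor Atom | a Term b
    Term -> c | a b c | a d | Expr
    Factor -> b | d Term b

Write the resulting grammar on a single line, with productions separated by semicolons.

Unit pairs: Term ⇒* {Expr}.
For every A with A ⇒* B via unit rules, add B's non-unit alternatives to A; then delete every rule of the form X → Y.

Expr -> c d | b Expr | d Atom; Atom -> c | d Factor Atom | a Term b; Term -> c | a b c | a d | c d | b Expr | d Atom; Factor -> b | d Term b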